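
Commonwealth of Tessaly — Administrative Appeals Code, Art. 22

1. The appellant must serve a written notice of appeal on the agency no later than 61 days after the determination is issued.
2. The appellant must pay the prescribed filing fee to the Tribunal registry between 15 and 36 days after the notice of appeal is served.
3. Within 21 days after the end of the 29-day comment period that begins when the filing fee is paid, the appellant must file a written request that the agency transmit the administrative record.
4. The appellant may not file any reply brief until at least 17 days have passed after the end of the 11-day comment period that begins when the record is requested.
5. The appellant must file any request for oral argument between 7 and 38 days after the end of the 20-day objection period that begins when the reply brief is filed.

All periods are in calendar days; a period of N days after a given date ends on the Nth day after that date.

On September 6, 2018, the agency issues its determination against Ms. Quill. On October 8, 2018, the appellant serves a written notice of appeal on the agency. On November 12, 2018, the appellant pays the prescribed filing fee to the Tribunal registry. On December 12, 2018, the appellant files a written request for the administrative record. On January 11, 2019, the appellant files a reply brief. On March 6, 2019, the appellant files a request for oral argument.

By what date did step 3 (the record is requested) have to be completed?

January 1, 2019

The filing fee is paid on November 12, 2018; the 29-day comment period therefore ends December 11, 2018, and step 3 runs from that date. 21 days after December 11, 2018 is January 1, 2019.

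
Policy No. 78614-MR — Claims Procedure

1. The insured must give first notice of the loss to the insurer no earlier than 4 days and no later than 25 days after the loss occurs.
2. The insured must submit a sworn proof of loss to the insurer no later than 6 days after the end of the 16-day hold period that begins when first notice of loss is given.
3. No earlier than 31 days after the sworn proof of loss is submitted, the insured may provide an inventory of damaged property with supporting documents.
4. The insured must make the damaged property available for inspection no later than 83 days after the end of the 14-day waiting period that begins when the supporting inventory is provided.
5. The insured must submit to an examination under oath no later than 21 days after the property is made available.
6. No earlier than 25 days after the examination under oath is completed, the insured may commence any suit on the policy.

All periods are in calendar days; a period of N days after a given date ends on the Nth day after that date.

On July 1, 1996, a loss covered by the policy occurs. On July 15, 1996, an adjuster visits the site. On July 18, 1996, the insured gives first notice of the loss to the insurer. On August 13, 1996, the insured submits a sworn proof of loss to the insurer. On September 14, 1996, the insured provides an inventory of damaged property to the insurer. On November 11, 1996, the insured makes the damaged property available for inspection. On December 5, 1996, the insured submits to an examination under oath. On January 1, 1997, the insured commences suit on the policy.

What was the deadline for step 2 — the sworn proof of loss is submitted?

First notice of loss is given on July 18, 1996; the 16-day hold period therefore ends August 3, 1996, and step 2 runs from that date. 6 days after August 3, 1996 is August 9, 1996.

August 9, 1996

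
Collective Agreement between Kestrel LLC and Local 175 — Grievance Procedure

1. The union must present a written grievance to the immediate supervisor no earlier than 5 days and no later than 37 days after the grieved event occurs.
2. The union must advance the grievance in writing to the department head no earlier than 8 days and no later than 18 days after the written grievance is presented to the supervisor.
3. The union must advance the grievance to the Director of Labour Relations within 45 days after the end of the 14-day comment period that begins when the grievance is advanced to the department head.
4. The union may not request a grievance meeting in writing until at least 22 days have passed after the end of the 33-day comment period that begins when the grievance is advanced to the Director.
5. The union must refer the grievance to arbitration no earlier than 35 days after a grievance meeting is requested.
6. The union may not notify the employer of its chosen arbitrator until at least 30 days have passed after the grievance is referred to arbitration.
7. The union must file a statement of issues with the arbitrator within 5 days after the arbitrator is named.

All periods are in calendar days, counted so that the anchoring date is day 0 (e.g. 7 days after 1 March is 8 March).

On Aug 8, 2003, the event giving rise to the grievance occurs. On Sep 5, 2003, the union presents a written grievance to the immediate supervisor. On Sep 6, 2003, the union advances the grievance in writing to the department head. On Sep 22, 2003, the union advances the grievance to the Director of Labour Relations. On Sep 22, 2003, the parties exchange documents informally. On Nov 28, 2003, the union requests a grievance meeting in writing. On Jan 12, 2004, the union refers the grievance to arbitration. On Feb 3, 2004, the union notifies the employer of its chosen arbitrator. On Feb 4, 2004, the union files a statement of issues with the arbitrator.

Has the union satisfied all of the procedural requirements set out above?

Step 1: the window is 5–37 days after Aug 8, 2003 (when the grieved event occurs), so Aug 13, 2003 through Sep 14, 2003; done Sep 5, 2003 — within the window.
Step 2: the window is 8–18 days after Sep 5, 2003 (when the written grievance is presented to the supervisor), so Sep 13, 2003 through Sep 23, 2003; Sep 6, 2003 is 7 days too early.
The analysis stops there.

No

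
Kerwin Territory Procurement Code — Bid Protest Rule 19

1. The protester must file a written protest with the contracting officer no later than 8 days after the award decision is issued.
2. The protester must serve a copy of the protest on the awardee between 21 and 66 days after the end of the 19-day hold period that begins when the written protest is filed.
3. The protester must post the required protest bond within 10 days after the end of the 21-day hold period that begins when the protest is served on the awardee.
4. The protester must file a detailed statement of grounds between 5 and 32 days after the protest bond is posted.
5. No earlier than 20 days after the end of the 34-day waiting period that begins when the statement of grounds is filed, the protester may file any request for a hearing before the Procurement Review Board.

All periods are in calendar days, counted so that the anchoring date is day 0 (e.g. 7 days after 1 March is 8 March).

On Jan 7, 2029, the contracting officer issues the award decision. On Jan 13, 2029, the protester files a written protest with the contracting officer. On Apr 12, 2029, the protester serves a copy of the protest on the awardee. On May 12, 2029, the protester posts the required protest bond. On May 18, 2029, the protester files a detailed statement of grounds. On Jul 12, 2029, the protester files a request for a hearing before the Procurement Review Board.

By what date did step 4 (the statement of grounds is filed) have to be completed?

Step 4 runs from May 12, 2029, when the protest bond is posted. The window is 5–32 days after May 12, 2029; it closes on Jun 13, 2029.

Jun 13, 2029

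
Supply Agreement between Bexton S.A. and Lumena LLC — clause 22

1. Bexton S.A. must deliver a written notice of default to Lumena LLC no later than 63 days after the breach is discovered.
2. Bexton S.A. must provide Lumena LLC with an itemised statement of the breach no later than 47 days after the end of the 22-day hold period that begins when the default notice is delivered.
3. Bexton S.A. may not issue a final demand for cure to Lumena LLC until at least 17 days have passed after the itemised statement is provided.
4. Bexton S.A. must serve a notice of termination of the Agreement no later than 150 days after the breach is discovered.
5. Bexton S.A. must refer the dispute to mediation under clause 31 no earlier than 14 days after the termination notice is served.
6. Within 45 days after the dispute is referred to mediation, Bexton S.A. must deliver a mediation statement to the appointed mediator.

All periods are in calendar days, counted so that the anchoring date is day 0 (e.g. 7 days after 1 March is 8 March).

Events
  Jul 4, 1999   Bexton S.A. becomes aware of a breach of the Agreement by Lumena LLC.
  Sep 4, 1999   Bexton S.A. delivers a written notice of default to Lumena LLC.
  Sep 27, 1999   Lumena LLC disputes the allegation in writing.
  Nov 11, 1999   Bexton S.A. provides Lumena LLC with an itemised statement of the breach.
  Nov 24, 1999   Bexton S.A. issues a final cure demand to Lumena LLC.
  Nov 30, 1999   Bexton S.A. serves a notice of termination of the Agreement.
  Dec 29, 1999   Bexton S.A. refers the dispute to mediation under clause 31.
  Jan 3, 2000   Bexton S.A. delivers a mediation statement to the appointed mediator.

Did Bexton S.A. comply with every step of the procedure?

Step 1 — counting 63 days from Jul 4, 1999 (when the breach is discovered) gives a deadline of Sep 5, 1999; done Sep 4, 1999 — timely.
Step 2 — counting 47 days from Sep 26, 1999 (end of the 22-day hold period, which began when the default notice is delivered on Sep 4, 1999) gives a deadline of Nov 12, 1999; done Nov 11, 1999 — timely.
Step 3 — must wait 17 days from Nov 11, 1999 (when the itemised statement is provided), so not before Nov 28, 1999; done Nov 24, 1999 — 4 days too early.

No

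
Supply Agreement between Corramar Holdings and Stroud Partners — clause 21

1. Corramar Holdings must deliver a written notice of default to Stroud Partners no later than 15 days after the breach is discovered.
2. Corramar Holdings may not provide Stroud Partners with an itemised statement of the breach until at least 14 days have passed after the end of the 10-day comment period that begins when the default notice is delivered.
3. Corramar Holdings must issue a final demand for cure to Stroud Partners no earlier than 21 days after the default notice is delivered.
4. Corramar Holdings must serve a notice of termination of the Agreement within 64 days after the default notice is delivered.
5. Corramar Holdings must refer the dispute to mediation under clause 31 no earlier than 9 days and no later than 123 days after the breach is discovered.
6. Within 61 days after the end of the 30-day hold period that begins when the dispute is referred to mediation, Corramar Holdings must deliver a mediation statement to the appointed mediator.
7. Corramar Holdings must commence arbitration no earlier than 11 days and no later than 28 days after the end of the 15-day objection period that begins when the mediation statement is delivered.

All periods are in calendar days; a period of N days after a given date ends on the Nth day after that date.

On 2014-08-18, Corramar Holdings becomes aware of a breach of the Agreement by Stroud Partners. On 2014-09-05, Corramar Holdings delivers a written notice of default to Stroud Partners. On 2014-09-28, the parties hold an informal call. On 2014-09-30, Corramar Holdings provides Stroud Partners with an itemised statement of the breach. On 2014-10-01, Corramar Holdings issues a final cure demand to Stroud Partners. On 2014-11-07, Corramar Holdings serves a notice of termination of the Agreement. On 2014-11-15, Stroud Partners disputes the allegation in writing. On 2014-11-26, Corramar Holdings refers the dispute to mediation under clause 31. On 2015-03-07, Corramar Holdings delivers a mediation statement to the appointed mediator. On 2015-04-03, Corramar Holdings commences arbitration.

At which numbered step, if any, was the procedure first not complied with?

(1) due by 2014-08-18 + 15 days = 2014-09-02; 2014-09-05 misses that deadline by 3 days.

Step 1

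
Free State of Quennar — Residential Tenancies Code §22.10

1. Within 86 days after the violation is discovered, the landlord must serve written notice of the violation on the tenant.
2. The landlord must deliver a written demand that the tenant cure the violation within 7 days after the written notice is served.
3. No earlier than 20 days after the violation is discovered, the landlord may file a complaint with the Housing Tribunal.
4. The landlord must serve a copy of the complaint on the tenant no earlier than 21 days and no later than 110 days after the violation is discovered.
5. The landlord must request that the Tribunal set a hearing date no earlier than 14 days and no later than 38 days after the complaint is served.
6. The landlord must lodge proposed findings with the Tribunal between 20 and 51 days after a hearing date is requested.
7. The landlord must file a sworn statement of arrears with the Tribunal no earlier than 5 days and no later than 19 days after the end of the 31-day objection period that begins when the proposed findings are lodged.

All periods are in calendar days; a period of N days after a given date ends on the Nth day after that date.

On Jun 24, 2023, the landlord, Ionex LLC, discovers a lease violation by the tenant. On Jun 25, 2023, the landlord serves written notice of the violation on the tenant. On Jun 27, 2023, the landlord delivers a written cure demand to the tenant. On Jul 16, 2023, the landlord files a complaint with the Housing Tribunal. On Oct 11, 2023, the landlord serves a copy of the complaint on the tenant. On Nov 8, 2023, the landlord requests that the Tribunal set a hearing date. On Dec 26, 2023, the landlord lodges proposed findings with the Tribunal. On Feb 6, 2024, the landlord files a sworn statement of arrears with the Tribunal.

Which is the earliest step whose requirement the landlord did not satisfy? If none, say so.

Step 1 — counting 86 days from Jun 24, 2023 (when the violation is discovered) gives a deadline of Sep 18, 2023; completed Jun 25, 2023, before the deadline.
Step 2 — counting 7 days from Jun 25, 2023 (when the written notice is served) gives a deadline of Jul 2, 2023; done Jun 27, 2023 — timely.
Step 3 — must wait 20 days from Jun 24, 2023 (when the violation is discovered), so not before Jul 14, 2023; done Jul 16, 2023 — permitted.
Step 4 — 21 and 110 days from Jun 24, 2023 (when the violation is discovered) are Jul 15, 2023 and Oct 12, 2023 respectively; done Oct 11, 2023, which is between those dates.
Step 5 — 14 and 38 days from Oct 11, 2023 (when the complaint is served) are Oct 25, 2023 and Nov 18, 2023 respectively; done Nov 8, 2023, which is between those dates.
Step 6 — 20 and 51 days from Nov 8, 2023 (when a hearing date is requested) are Nov 28, 2023 and Dec 29, 2023 respectively; Dec 26, 2023 falls inside that range.
Step 7 — 5 and 19 days from Jan 26, 2024 (end of the 31-day objection period, which began when the proposed findings are lodged on Dec 26, 2023) are Jan 31, 2024 and Feb 14, 2024 respectively; done Feb 6, 2024 — within the window.

None — every step was satisfied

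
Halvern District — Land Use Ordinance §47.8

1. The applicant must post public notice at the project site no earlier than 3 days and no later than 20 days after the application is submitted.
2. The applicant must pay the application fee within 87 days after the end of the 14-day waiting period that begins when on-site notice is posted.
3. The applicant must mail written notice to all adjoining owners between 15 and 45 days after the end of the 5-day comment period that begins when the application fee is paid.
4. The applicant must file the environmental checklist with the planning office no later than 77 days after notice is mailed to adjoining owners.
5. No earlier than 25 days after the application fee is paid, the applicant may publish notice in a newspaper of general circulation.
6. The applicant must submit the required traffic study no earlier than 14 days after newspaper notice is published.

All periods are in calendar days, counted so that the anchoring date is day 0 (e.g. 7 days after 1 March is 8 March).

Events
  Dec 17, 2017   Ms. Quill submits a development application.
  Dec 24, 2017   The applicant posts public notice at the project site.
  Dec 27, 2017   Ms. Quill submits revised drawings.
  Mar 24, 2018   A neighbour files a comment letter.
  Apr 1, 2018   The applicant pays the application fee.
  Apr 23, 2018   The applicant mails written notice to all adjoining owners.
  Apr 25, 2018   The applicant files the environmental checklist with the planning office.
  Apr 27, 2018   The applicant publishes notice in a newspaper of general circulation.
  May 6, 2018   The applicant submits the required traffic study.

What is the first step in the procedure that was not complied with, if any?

Step 6

Step 1: the window is 3–20 days after Dec 17, 2017 (when the application is submitted), so Dec 20, 2017 through Jan 6, 2018; done Dec 24, 2017, which is between those dates.
Step 2: 87 days after Jan 7, 2018 (end of the 14-day waiting period, which began when on-site notice is posted on Dec 24, 2017) is Apr 4, 2018; completed Apr 1, 2018, before the deadline.
Step 3: the window is 15–45 days after Apr 6, 2018 (end of the 5-day comment period, which began when the application fee is paid on Apr 1, 2018), so Apr 21, 2018 through May 21, 2018; Apr 23, 2018 falls inside that range.
Step 4: 77 days after Apr 23, 2018 (when notice is mailed to adjoining owners) is Jul 9, 2018; done Apr 25, 2018 — timely.
Step 5: the earliest permitted date is 25 days after Apr 1, 2018 (when the application fee is paid), i.e. Apr 26, 2018; Apr 27, 2018 is on or after that date.
Step 6: the earliest permitted date is 14 days after Apr 27, 2018 (when newspaper notice is published), i.e. May 11, 2018; May 6, 2018 is 5 days before the earliest permitted date.
The procedure was therefore not followed at step 6.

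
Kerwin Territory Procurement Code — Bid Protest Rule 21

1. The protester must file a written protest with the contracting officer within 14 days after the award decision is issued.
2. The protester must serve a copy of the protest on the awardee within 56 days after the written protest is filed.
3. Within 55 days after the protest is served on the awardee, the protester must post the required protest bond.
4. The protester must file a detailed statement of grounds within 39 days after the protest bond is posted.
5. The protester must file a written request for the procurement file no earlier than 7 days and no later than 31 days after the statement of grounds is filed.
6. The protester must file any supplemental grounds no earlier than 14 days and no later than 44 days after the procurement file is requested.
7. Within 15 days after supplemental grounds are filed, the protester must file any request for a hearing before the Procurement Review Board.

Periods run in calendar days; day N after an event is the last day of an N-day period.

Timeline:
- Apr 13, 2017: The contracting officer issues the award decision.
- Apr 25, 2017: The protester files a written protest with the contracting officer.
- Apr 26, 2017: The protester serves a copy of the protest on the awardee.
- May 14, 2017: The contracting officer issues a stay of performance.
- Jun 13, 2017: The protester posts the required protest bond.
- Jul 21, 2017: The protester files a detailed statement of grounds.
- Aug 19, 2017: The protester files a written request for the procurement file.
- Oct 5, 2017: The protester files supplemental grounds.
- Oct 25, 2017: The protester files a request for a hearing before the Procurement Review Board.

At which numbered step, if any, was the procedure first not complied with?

Step 1 — counting 14 days from Apr 13, 2017 (when the award decision is issued) gives a deadline of Apr 27, 2017; Apr 25, 2017 is within that limit.
Step 2 — counting 56 days from Apr 25, 2017 (when the written protest is filed) gives a deadline of Jun 20, 2017; done Apr 26, 2017 — timely.
Step 3 — counting 55 days from Apr 26, 2017 (when the protest is served on the awardee) gives a deadline of Jun 20, 2017; Jun 13, 2017 is within that limit.
Step 4 — counting 39 days from Jun 13, 2017 (when the protest bond is posted) gives a deadline of Jul 22, 2017; completed Jul 21, 2017, before the deadline.
Step 5 — 7 and 31 days from Jul 21, 2017 (when the statement of grounds is filed) are Jul 28, 2017 and Aug 21, 2017 respectively; done Aug 19, 2017 — within the window.
Step 6 — 14 and 44 days from Aug 19, 2017 (when the procurement file is requested) are Sep 2, 2017 and Oct 2, 2017 respectively; done Oct 5, 2017 — 3 days after the window closed.
That is the first point of non-compliance.

Step 6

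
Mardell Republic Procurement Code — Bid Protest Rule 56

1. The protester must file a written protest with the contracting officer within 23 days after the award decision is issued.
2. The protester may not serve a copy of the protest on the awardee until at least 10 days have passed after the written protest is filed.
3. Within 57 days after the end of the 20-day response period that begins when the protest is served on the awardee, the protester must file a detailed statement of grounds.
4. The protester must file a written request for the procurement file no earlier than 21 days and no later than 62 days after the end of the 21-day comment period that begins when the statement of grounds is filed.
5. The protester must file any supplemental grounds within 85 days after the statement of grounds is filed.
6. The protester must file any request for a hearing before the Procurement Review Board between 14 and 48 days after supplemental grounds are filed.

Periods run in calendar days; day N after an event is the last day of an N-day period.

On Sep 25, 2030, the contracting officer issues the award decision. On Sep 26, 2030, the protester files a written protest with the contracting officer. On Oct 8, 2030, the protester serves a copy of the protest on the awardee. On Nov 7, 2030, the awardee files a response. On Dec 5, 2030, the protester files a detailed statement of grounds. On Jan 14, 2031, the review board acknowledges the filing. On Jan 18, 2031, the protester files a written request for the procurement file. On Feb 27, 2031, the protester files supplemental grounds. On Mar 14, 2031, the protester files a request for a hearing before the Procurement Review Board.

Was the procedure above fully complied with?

(1) due by Sep 25, 2030 + 23 days = Oct 18, 2030; done Sep 26, 2030 — timely.
(2) permitted from Sep 26, 2030 + 10 days = Oct 6, 2030 onward; done Oct 8, 2030, after the minimum wait.
(3) due by Oct 28, 2030 + 57 days = Dec 24, 2030; completed Dec 5, 2030, before the deadline.
(4) the permitted window runs from Dec 26, 2030 + 21 = Jan 16, 2031 to Dec 26, 2030 + 62 = Feb 26, 2031; done Jan 18, 2031 — within the window.
(5) due by Dec 5, 2030 + 85 days = Feb 28, 2031; Feb 27, 2031 is within that limit.
(6) the permitted window runs from Feb 27, 2031 + 14 = Mar 13, 2031 to Feb 27, 2031 + 48 = Apr 16, 2031; Mar 14, 2031 falls inside that range.

Yes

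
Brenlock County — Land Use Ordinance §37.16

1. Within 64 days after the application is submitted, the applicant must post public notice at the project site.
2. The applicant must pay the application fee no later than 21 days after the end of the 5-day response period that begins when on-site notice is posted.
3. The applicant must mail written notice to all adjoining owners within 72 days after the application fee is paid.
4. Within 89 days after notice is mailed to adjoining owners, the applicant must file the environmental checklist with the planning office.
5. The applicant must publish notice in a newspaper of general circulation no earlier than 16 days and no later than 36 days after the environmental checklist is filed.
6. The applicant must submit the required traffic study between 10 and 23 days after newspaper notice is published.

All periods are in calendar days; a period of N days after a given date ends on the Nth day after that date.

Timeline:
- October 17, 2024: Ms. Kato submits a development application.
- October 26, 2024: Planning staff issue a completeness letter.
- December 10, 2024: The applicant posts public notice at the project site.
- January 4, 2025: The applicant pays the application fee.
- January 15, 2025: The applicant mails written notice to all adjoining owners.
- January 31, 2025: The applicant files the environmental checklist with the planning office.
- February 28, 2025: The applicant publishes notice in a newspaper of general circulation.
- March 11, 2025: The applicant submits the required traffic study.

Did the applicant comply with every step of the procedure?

Step 1: 64 days after October 17, 2024 (when the application is submitted) is December 20, 2024; completed December 10, 2024, before the deadline.
Step 2: 21 days after December 15, 2024 (end of the 5-day response period, which began when on-site notice is posted on December 10, 2024) is January 5, 2025; January 4, 2025 is within that limit.
Step 3: 72 days after January 4, 2025 (when the application fee is paid) is March 17, 2025; completed January 15, 2025, before the deadline.
Step 4: 89 days after January 15, 2025 (when notice is mailed to adjoining owners) is April 14, 2025; January 31, 2025 is within that limit.
Step 5: the window is 16–36 days after January 31, 2025 (when the environmental checklist is filed), so February 16, 2025 through March 8, 2025; done February 28, 2025, which is between those dates.
Step 6: the window is 10–23 days after February 28, 2025 (when newspaper notice is published), so March 10, 2025 through March 23, 2025; done March 11, 2025, which is between those dates.

Yes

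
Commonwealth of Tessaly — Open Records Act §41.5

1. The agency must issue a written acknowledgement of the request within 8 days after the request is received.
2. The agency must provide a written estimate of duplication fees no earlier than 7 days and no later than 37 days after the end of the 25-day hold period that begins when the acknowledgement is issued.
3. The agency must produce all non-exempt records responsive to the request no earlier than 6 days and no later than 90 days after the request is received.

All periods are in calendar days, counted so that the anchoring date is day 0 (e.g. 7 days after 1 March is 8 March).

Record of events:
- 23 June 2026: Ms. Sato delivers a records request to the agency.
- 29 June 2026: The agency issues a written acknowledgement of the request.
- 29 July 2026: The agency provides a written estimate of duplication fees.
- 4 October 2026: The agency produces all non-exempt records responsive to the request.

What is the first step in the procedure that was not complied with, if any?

Step 2

Step 1 — counting 8 days from 23 June 2026 (when the request is received) gives a deadline of 1 July 2026; completed 29 June 2026, before the deadline.
Step 2 — 7 and 37 days from 24 July 2026 (end of the 25-day hold period, which began when the acknowledgement is issued on 29 June 2026) are 31 July 2026 and 30 August 2026 respectively; 29 July 2026 is 2 days too early.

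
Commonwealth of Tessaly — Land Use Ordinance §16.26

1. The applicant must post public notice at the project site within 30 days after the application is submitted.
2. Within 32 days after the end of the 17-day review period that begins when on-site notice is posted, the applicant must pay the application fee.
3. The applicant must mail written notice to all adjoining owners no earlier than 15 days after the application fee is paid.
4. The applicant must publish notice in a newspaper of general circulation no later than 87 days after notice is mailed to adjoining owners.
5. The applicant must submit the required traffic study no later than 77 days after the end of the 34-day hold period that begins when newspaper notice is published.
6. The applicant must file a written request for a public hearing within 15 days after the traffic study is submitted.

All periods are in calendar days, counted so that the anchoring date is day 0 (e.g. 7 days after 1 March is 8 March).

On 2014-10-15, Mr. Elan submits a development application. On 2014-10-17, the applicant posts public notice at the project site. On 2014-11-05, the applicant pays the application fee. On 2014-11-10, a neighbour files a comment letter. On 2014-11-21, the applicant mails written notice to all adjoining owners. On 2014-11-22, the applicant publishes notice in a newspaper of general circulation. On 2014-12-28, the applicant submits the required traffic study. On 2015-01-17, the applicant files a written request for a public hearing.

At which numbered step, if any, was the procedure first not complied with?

Step 1 — counting 30 days from 2014-10-15 (when the application is submitted) gives a deadline of 2014-11-14; done 2014-10-17 — timely.
Step 2 — counting 32 days from 2014-11-03 (end of the 17-day review period, which began when on-site notice is posted on 2014-10-17) gives a deadline of 2014-12-05; 2014-11-05 is within that limit.
Step 3 — must wait 15 days from 2014-11-05 (when the application fee is paid), so not before 2014-11-20; 2014-11-21 is on or after that date.
Step 4 — counting 87 days from 2014-11-21 (when notice is mailed to adjoining owners) gives a deadline of 2015-02-16; done 2014-11-22 — timely.
Step 5 — counting 77 days from 2014-12-26 (end of the 34-day hold period, which began when newspaper notice is published on 2014-11-22) gives a deadline of 2015-03-13; 2014-12-28 is within that limit.
Step 6 — counting 15 days from 2014-12-28 (when the traffic study is submitted) gives a deadline of 2015-01-12; done 2015-01-17 — 5 days late.

Step 6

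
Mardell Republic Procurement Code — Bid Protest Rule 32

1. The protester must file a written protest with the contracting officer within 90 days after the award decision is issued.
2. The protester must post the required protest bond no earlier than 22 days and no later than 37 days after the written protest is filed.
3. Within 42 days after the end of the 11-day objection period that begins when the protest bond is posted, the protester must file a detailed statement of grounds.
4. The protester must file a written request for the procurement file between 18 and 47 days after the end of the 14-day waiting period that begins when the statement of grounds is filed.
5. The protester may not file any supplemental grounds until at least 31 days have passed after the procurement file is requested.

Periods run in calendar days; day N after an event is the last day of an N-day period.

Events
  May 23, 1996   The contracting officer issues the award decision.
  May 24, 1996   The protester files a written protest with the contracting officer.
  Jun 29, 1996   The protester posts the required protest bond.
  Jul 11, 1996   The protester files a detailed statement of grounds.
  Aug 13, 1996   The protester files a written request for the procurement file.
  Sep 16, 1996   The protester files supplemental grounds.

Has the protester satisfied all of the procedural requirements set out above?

Yes

(1) due by May 23, 1996 + 90 days = Aug 21, 1996; done May 24, 1996 — timely.
(2) the permitted window runs from May 24, 1996 + 22 = Jun 15, 1996 to May 24, 1996 + 37 = Jun 30, 1996; done Jun 29, 1996, which is between those dates.
(3) due by Jul 10, 1996 + 42 days = Aug 21, 1996; Jul 11, 1996 is within that limit.
(4) the permitted window runs from Jul 25, 1996 + 18 = Aug 12, 1996 to Jul 25, 1996 + 47 = Sep 10, 1996; done Aug 13, 1996, which is between those dates.
(5) permitted from Aug 13, 1996 + 31 days = Sep 13, 1996 onward; Sep 16, 1996 is on or after that date.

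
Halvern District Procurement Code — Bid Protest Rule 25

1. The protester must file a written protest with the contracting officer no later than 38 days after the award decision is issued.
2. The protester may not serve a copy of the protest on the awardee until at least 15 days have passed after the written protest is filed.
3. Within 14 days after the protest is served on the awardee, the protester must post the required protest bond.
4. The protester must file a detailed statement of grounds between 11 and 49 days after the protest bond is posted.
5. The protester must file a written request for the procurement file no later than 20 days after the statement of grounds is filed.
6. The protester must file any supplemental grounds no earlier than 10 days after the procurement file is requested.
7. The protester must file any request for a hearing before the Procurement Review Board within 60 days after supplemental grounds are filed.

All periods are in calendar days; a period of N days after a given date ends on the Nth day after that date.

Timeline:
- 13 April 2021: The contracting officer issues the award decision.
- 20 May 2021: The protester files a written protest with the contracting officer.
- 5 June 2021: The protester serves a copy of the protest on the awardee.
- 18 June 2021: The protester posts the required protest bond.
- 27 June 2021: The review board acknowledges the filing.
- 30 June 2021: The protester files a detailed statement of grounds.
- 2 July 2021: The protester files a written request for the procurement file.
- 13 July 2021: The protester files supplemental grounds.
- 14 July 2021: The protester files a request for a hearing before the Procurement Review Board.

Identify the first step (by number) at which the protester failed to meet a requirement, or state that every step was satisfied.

None — every step was satisfied

(1) due by 13 April 2021 + 38 days = 21 May 2021; done 20 May 2021 — timely.
(2) permitted from 20 May 2021 + 15 days = 4 June 2021 onward; done 5 June 2021, after the minimum wait.
(3) due by 5 June 2021 + 14 days = 19 June 2021; completed 18 June 2021, before the deadline.
(4) the permitted window runs from 18 June 2021 + 11 = 29 June 2021 to 18 June 2021 + 49 = 6 August 2021; done 30 June 2021, which is between those dates.
(5) due by 30 June 2021 + 20 days = 20 July 2021; 2 July 2021 is within that limit.
(6) permitted from 2 July 2021 + 10 days = 12 July 2021 onward; done 13 July 2021, after the minimum wait.
(7) due by 13 July 2021 + 60 days = 11 September 2021; 14 July 2021 is within that limit.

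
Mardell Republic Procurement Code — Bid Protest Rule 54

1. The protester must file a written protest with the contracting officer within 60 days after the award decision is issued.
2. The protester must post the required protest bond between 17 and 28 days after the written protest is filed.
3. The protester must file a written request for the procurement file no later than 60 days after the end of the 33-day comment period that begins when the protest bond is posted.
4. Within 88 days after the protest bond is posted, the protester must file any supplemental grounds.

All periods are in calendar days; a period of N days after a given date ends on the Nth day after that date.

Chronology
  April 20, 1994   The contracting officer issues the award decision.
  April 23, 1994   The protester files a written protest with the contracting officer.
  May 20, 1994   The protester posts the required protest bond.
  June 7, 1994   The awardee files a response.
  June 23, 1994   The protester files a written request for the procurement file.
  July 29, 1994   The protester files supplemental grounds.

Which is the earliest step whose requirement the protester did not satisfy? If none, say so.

None — every step was satisfied

Step 1 — counting 60 days from April 20, 1994 (when the award decision is issued) gives a deadline of June 19, 1994; completed April 23, 1994, before the deadline.
Step 2 — 17 and 28 days from April 23, 1994 (when the written protest is filed) are May 10, 1994 and May 21, 1994 respectively; done May 20, 1994 — within the window.
Step 3 — counting 60 days from June 22, 1994 (end of the 33-day comment period, which began when the protest bond is posted on May 20, 1994) gives a deadline of August 21, 1994; completed June 23, 1994, before the deadline.
Step 4 — counting 88 days from May 20, 1994 (when the protest bond is posted) gives a deadline of August 16, 1994; completed July 29, 1994, before the deadline.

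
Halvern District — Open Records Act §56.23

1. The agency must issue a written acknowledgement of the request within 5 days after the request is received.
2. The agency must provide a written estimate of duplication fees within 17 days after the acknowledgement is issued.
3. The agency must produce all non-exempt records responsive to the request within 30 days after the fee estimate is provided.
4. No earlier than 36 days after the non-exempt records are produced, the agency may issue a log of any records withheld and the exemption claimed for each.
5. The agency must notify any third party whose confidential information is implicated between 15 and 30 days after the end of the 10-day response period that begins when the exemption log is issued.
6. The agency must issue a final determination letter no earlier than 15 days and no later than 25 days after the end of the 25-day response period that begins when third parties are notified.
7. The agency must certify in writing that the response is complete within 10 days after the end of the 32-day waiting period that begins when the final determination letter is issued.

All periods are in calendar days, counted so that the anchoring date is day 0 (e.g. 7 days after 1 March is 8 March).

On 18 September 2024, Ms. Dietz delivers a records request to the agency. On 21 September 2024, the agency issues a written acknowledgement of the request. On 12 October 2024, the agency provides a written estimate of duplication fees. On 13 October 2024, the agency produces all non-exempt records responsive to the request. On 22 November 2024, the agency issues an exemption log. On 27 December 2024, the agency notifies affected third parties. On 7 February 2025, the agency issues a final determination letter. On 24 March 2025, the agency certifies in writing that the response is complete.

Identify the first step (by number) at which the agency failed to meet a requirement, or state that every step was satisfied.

Step 1: 5 days after 18 September 2024 (when the request is received) is 23 September 2024; 21 September 2024 is within that limit.
Step 2: 17 days after 21 September 2024 (when the acknowledgement is issued) is 8 October 2024; not done until 12 October 2024, 4 days after the deadline.
That is the first point of non-compliance.

Step 2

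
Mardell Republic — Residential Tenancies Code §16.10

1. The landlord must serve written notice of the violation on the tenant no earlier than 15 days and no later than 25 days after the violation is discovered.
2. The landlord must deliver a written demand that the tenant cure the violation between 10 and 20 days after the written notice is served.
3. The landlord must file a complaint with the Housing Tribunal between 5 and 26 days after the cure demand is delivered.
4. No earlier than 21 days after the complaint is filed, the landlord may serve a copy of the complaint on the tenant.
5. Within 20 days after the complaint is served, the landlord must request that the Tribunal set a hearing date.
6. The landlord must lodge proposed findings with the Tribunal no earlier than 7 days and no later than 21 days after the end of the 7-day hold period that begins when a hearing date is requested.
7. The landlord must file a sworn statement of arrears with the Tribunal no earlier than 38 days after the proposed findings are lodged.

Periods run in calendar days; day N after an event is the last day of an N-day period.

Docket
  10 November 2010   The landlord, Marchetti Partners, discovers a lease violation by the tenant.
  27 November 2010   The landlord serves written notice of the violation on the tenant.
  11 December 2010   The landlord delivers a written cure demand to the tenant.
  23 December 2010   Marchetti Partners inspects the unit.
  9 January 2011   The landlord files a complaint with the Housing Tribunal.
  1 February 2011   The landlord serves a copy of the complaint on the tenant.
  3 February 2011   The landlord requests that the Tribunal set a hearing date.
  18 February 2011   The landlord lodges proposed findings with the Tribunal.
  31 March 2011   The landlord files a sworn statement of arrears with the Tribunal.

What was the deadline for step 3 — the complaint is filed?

Step 3 runs from 11 December 2010, when the cure demand is delivered. The window is 5–26 days after 11 December 2010; it closes on 6 January 2011.

6 January 2011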